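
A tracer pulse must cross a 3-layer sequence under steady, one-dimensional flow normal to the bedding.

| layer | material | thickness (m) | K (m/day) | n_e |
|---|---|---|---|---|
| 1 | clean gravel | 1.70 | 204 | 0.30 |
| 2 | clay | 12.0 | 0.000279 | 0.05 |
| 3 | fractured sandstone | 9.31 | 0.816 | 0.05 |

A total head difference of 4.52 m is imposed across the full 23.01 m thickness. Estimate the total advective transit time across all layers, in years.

41.1

With flow normal to the layers, continuity requires the same specific discharge q through every layer.
Σ(b_i/K_i) = 1.70/204 + 12.0/0.000279 + 9.31/0.816 = 43022 d.
q = Δh / Σ(b_i/K_i) = 4.52 / 43022 = 0.0001051 m/day.
In each layer the seepage velocity is v_i = q/n_i, so the layer transit time is t_i = b_i·n_i / q:
  layer 1 (clean gravel): t_1 = 1.70 × 0.30 / 0.0001051 = 4854 d
  layer 2 (clay): t_2 = 12.0 × 0.05 / 0.0001051 = 5711 d
  layer 3 (fractured sandstone): t_3 = 9.31 × 0.05 / 0.0001051 = 4431 d
Total t = Σ t_i = 14996 days = 41.06 years.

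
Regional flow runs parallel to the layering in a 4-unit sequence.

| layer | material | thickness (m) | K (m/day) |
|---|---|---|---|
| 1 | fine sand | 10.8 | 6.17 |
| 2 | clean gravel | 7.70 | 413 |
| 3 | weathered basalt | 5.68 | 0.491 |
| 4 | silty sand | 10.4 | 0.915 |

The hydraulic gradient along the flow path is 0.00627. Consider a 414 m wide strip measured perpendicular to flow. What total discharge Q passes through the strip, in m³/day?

8460

Flow is parallel to layering, so each bed carries its own Darcy discharge and the transmissivities add.
Σ(K_i·b_i) = 6.17×10.8 + 413×7.70 + 0.491×5.68 + 0.915×10.4 = 3259 m²/day.
Hydraulic gradient i = 0.00627.
Q = Σ(K_i·b_i) · W · i = 3259 × 414 × 0.006270 = 8460 m³/day.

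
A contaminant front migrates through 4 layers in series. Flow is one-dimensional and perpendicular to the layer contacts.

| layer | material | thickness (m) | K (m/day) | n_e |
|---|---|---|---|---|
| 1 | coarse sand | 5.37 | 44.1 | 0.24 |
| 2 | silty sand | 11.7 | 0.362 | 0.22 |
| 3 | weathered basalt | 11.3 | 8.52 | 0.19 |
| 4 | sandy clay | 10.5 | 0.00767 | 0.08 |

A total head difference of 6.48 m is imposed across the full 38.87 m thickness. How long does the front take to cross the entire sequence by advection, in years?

With flow normal to the layers, continuity requires the same specific discharge q through every layer.
Σ(b_i/K_i) = 5.37/44.1 + 11.7/0.362 + 11.3/8.52 + 10.5/0.00767 = 1403 d.
q = Δh / Σ(b_i/K_i) = 6.48 / 1403 = 0.004620 m/day.
In each layer the seepage velocity is v_i = q/n_i, so the layer transit time is t_i = b_i·n_i / q:
  layer 1 (coarse sand): t_1 = 5.37 × 0.24 / 0.004620 = 279.0 d
  layer 2 (silty sand): t_2 = 11.7 × 0.22 / 0.004620 = 557.2 d
  layer 3 (weathered basalt): t_3 = 11.3 × 0.19 / 0.004620 = 464.8 d
  layer 4 (sandy clay): t_4 = 10.5 × 0.08 / 0.004620 = 181.8 d
Total t = Σ t_i = 1483 days = 4.060 years.

4.06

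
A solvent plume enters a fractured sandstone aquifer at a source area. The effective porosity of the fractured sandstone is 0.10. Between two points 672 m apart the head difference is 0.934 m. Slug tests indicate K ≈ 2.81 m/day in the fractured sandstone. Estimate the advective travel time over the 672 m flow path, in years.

Hydraulic gradient i = Δh / L = 0.934 / 672 = 0.001390.
Darcy flux q = K · i = 2.810 × 0.001390 = 0.003906 m/day.
Seepage velocity v = q / n_e = 0.003906 / 0.10 = 0.03906 m/day.
Travel time t = L / v = 672 / 0.03906 = 17206 days = 47.11 years.

47.1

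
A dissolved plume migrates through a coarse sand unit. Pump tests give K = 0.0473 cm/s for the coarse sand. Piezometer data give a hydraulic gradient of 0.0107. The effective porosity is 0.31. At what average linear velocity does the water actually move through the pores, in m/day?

Convert K: 0.0473 cm/s × 864 = 40.87 m/day.
Hydraulic gradient i = 0.0107.
Darcy flux q = K · i = 40.87 × 0.01070 = 0.4373 m/day.
Seepage velocity v = q / n_e = 0.4373 / 0.31 = 1.411 m/day.

1.41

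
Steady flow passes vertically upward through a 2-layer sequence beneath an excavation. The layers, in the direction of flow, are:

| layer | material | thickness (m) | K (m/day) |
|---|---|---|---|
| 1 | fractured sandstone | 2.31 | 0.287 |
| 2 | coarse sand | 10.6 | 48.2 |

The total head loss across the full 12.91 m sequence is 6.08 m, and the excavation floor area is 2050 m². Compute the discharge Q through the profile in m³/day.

Flow is perpendicular to layering, so the layers act in series and the equivalent K is the thickness-weighted harmonic mean.
Total thickness L = 2.31 + 10.6 = 12.91 m.
Σ(b_i/K_i) = 2.31/0.287 + 10.6/48.2 = 8.269 d.
K_eq = L / Σ(b_i/K_i) = 12.91 / 8.269 = 1.561 m/day.
Q = K_eq · A · (Δh/L) = 1.561 × 2050 × (6.08/12.91) = 1507 m³/day.

1510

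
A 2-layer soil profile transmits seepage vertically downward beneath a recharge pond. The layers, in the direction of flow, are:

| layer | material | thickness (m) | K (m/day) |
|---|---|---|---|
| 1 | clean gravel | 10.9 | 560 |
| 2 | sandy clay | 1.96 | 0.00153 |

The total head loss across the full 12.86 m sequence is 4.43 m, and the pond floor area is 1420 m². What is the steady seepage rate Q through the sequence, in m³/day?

4.91

Flow is perpendicular to layering, so the layers act in series and the equivalent K is the thickness-weighted harmonic mean.
Total thickness L = 10.9 + 1.96 = 12.86 m.
Σ(b_i/K_i) = 10.9/560 + 1.96/0.00153 = 1281 d.
K_eq = L / Σ(b_i/K_i) = 12.86 / 1281 = 0.01004 m/day.
Q = K_eq · A · (Δh/L) = 0.01004 × 1420 × (4.43/12.86) = 4.910 m³/day.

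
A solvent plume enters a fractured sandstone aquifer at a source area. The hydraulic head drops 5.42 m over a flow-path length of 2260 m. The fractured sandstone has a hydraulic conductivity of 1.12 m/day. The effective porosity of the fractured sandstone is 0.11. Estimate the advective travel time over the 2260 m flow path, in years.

253

Hydraulic gradient i = Δh / L = 5.42 / 2260 = 0.002398.
Darcy flux q = K · i = 1.120 × 0.002398 = 0.002686 m/day.
Seepage velocity v = q / n_e = 0.002686 / 0.11 = 0.02442 m/day.
Travel time t = L / v = 2260 / 0.02442 = 92553 days = 253.4 years.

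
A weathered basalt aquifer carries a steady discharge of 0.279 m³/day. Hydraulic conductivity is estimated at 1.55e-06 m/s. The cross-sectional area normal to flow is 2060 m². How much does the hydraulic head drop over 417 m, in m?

Convert K: 1.55e-06 m/s × 86400 = 0.1339 m/day.
From Q = K·A·i, i = Q / (K·A) = 0.279 / (0.1339 × 2060) = 0.001011.
Head loss Δh = i · L = 0.001011 × 417 = 0.4217 m.

0.422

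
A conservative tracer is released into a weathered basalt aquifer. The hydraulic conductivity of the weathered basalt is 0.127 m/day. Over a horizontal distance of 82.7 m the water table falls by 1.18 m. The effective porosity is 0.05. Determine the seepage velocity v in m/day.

Hydraulic gradient i = Δh / L = 1.18 / 82.7 = 0.01427.
Darcy flux q = K · i = 0.1270 × 0.01427 = 0.001812 m/day.
Seepage velocity v = q / n_e = 0.001812 / 0.05 = 0.03624 m/day.

0.0362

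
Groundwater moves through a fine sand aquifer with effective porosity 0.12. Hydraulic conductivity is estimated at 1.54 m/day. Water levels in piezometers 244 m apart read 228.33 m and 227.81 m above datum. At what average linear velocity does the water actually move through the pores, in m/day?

Hydraulic gradient i = (228.33 − 227.81) / 244 = 0.52 / 244 = 0.002131.
Darcy flux q = K · i = 1.540 × 0.002131 = 0.003282 m/day.
Seepage velocity v = q / n_e = 0.003282 / 0.12 = 0.02735 m/day.

0.0273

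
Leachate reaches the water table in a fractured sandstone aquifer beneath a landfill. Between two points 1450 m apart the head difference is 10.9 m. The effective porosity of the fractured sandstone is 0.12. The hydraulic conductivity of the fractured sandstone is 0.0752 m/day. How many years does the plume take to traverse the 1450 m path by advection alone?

843

Hydraulic gradient i = Δh / L = 10.9 / 1450 = 0.007517.
Darcy flux q = K · i = 0.07520 × 0.007517 = 0.0005653 m/day.
Seepage velocity v = q / n_e = 0.0005653 / 0.12 = 0.004711 m/day.
Travel time t = L / v = 1450 / 0.004711 = 3.078e+05 days = 842.7 years.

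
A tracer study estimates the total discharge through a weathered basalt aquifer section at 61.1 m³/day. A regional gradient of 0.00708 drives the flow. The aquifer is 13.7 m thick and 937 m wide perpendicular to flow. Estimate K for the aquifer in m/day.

Cross-sectional area A = 937 × 13.7 = 12837 m².
Hydraulic gradient i = 0.00708.
From Q = K·A·i, K = Q / (A·i) = 61.1 / (12837 × 0.007080) = 0.6723 m/day.

0.672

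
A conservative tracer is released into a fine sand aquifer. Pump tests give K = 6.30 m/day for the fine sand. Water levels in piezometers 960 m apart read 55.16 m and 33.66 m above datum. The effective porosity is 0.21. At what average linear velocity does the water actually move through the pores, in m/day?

0.672

Hydraulic gradient i = (55.16 − 33.66) / 960 = 21.5 / 960 = 0.02240.
Darcy flux q = K · i = 6.300 × 0.02240 = 0.1411 m/day.
Seepage velocity v = q / n_e = 0.1411 / 0.21 = 0.6719 m/day.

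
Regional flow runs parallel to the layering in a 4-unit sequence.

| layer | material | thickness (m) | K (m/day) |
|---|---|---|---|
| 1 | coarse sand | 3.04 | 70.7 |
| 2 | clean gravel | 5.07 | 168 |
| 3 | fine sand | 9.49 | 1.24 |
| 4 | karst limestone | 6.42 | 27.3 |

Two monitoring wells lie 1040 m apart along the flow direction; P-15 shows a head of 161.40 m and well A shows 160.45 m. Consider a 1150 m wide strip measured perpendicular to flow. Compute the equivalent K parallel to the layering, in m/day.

52.2

Flow is parallel to layering, so each bed carries its own Darcy discharge and the transmissivities add.
Σ(K_i·b_i) = 70.7×3.04 + 168×5.07 + 1.24×9.49 + 27.3×6.42 = 1254 m²/day.
Total thickness b = 24.02 m, so K_eq = Σ(K_i·b_i)/b = 52.19 m/day.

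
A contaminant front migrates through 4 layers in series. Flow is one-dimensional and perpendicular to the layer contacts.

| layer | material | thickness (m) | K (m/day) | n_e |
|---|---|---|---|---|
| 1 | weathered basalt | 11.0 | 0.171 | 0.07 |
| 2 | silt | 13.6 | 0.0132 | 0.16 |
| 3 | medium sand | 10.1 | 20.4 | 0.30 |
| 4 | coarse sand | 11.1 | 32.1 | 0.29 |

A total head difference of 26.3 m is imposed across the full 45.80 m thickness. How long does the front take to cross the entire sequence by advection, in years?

1.05

With flow normal to the layers, continuity requires the same specific discharge q through every layer.
Σ(b_i/K_i) = 11.0/0.171 + 13.6/0.0132 + 10.1/20.4 + 11.1/32.1 = 1095 d.
q = Δh / Σ(b_i/K_i) = 26.3 / 1095 = 0.02401 m/day.
In each layer the seepage velocity is v_i = q/n_i, so the layer transit time is t_i = b_i·n_i / q:
  layer 1 (weathered basalt): t_1 = 11.0 × 0.07 / 0.02401 = 32.07 d
  layer 2 (silt): t_2 = 13.6 × 0.16 / 0.02401 = 90.64 d
  layer 3 (medium sand): t_3 = 10.1 × 0.30 / 0.02401 = 126.2 d
  layer 4 (coarse sand): t_4 = 11.1 × 0.29 / 0.02401 = 134.1 d
Total t = Σ t_i = 383.0 days = 1.049 years.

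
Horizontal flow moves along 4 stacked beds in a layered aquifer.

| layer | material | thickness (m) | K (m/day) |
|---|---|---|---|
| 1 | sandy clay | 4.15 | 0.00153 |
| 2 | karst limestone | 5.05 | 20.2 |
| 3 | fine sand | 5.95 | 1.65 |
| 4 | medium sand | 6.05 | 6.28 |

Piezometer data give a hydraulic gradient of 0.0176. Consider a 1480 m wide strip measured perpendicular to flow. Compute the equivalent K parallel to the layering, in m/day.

Flow is parallel to layering, so each bed carries its own Darcy discharge and the transmissivities add.
Σ(K_i·b_i) = 0.00153×4.15 + 20.2×5.05 + 1.65×5.95 + 6.28×6.05 = 149.8 m²/day.
Total thickness b = 21.20 m, so K_eq = Σ(K_i·b_i)/b = 7.067 m/day.

7.07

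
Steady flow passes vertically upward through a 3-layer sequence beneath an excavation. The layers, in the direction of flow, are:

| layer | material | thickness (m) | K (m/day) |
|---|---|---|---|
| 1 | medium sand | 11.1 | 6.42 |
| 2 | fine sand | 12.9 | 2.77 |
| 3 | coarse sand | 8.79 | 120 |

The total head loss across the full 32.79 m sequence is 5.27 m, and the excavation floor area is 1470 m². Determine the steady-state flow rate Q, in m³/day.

Flow is perpendicular to layering, so the layers act in series and the equivalent K is the thickness-weighted harmonic mean.
Total thickness L = 11.1 + 12.9 + 8.79 = 32.79 m.
Σ(b_i/K_i) = 11.1/6.42 + 12.9/2.77 + 8.79/120 = 6.459 d.
K_eq = L / Σ(b_i/K_i) = 32.79 / 6.459 = 5.076 m/day.
Q = K_eq · A · (Δh/L) = 5.076 × 1470 × (5.27/32.79) = 1199 m³/day.

1200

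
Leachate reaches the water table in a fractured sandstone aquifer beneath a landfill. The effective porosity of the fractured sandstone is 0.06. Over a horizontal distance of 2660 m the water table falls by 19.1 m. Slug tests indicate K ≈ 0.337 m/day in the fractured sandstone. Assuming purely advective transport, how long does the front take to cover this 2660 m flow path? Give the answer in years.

181

Hydraulic gradient i = Δh / L = 19.1 / 2660 = 0.007180.
Darcy flux q = K · i = 0.3370 × 0.007180 = 0.002420 m/day.
Seepage velocity v = q / n_e = 0.002420 / 0.06 = 0.04033 m/day.
Travel time t = L / v = 2660 / 0.04033 = 65956 days = 180.6 years.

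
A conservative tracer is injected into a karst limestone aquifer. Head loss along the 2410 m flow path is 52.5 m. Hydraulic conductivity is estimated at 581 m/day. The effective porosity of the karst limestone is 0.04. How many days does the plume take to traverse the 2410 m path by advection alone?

Hydraulic gradient i = Δh / L = 52.5 / 2410 = 0.02178.
Darcy flux q = K · i = 581.0 × 0.02178 = 12.66 m/day.
Seepage velocity v = q / n_e = 12.66 / 0.04 = 316.4 m/day.
Travel time t = L / v = 2410 / 316.4 = 7.617 days.

7.62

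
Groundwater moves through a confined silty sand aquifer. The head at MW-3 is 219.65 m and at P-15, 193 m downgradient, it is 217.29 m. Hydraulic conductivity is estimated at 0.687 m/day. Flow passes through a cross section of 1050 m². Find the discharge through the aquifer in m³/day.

8.82

Hydraulic gradient i = (219.65 − 217.29) / 193 = 2.36 / 193 = 0.01223.
Darcy's law: Q = K · A · i = 0.6870 × 1050 × 0.01223 = 8.821 m³/day.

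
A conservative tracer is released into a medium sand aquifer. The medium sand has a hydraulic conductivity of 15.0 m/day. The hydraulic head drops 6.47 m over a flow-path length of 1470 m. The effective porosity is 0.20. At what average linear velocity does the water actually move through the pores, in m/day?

0.330

Hydraulic gradient i = Δh / L = 6.47 / 1470 = 0.004401.
Darcy flux q = K · i = 15.00 × 0.004401 = 0.06602 m/day.
Seepage velocity v = q / n_e = 0.06602 / 0.20 = 0.3301 m/day.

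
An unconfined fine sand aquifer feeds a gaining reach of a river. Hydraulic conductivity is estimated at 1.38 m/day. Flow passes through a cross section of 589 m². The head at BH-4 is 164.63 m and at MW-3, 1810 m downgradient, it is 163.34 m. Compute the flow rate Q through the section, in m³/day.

0.579

Hydraulic gradient i = (164.63 − 163.34) / 1810 = 1.29 / 1810 = 0.0007127.
Darcy's law: Q = K · A · i = 1.380 × 589.0 × 0.0007127 = 0.5793 m³/day.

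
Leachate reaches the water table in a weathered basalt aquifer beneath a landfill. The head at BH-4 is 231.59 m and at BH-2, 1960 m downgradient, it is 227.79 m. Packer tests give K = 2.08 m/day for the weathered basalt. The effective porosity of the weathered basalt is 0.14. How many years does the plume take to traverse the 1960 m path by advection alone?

Hydraulic gradient i = (231.59 − 227.79) / 1960 = 3.8 / 1960 = 0.001939.
Darcy flux q = K · i = 2.080 × 0.001939 = 0.004033 m/day.
Seepage velocity v = q / n_e = 0.004033 / 0.14 = 0.02880 m/day.
Travel time t = L / v = 1960 / 0.02880 = 68045 days = 186.3 years.

186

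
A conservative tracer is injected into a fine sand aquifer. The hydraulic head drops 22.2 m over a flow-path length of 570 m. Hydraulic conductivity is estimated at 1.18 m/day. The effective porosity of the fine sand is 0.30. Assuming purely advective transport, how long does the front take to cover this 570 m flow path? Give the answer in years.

10.2

Hydraulic gradient i = Δh / L = 22.2 / 570 = 0.03895.
Darcy flux q = K · i = 1.180 × 0.03895 = 0.04596 m/day.
Seepage velocity v = q / n_e = 0.04596 / 0.30 = 0.1532 m/day.
Travel time t = L / v = 570 / 0.1532 = 3721 days = 10.19 years.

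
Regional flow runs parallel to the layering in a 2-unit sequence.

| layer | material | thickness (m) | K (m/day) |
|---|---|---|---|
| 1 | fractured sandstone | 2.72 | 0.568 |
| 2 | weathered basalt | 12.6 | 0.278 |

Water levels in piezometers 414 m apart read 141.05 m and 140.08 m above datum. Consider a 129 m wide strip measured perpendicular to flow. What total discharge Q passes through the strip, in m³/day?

Flow is parallel to layering, so each bed carries its own Darcy discharge and the transmissivities add.
Σ(K_i·b_i) = 0.568×2.72 + 0.278×12.6 = 5.048 m²/day.
Hydraulic gradient i = (141.05 − 140.08) / 414 = 0.97 / 414 = 0.002343.
Q = Σ(K_i·b_i) · W · i = 5.048 × 129 × 0.002343 = 1.526 m³/day.

1.53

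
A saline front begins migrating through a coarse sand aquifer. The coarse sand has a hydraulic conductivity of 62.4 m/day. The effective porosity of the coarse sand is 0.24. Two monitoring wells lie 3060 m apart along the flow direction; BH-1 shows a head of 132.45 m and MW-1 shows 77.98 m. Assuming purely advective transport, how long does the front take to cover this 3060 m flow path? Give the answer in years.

1.81

Hydraulic gradient i = (132.45 − 77.98) / 3060 = 54.47 / 3060 = 0.01780.
Darcy flux q = K · i = 62.40 × 0.01780 = 1.111 m/day.
Seepage velocity v = q / n_e = 1.111 / 0.24 = 4.628 m/day.
Travel time t = L / v = 3060 / 4.628 = 661.2 days = 1.810 years.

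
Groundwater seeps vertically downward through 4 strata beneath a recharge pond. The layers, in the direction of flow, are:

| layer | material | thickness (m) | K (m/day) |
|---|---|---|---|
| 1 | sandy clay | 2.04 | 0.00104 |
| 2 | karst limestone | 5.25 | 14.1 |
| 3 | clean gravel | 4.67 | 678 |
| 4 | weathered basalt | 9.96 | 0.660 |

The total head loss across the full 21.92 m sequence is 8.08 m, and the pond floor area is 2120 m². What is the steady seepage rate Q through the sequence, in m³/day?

8.66

Flow is perpendicular to layering, so the layers act in series and the equivalent K is the thickness-weighted harmonic mean.
Total thickness L = 2.04 + 5.25 + 4.67 + 9.96 = 21.92 m.
Σ(b_i/K_i) = 2.04/0.00104 + 5.25/14.1 + 4.67/678 + 9.96/0.660 = 1977 d.
K_eq = L / Σ(b_i/K_i) = 21.92 / 1977 = 0.01109 m/day.
Q = K_eq · A · (Δh/L) = 0.01109 × 2120 × (8.08/21.92) = 8.664 m³/day.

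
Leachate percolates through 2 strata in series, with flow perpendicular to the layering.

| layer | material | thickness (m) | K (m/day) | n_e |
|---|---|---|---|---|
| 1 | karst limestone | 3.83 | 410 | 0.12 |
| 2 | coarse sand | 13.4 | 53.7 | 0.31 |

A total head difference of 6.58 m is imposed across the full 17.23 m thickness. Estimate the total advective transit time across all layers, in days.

With flow normal to the layers, continuity requires the same specific discharge q through every layer.
Σ(b_i/K_i) = 3.83/410 + 13.4/53.7 = 0.2589 d.
q = Δh / Σ(b_i/K_i) = 6.58 / 0.2589 = 25.42 m/day.
In each layer the seepage velocity is v_i = q/n_i, so the layer transit time is t_i = b_i·n_i / q:
  layer 1 (karst limestone): t_1 = 3.83 × 0.12 / 25.42 = 0.01808 d
  layer 2 (coarse sand): t_2 = 13.4 × 0.31 / 25.42 = 0.1634 d
Total t = Σ t_i = 0.1815 days.

0.182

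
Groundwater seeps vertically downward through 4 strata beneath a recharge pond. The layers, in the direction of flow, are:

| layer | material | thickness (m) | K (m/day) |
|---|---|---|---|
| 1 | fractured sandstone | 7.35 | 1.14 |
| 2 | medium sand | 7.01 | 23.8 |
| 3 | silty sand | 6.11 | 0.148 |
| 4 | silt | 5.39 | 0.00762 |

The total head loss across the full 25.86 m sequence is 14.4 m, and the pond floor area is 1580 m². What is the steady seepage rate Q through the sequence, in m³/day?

30.1

Flow is perpendicular to layering, so the layers act in series and the equivalent K is the thickness-weighted harmonic mean.
Total thickness L = 7.35 + 7.01 + 6.11 + 5.39 = 25.86 m.
Σ(b_i/K_i) = 7.35/1.14 + 7.01/23.8 + 6.11/0.148 + 5.39/0.00762 = 755.4 d.
K_eq = L / Σ(b_i/K_i) = 25.86 / 755.4 = 0.03423 m/day.
Q = K_eq · A · (Δh/L) = 0.03423 × 1580 × (14.4/25.86) = 30.12 m³/day.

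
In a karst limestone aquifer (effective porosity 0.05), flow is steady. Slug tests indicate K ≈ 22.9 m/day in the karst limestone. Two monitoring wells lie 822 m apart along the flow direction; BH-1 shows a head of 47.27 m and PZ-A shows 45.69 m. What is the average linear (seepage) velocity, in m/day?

Hydraulic gradient i = (47.27 − 45.69) / 822 = 1.58 / 822 = 0.001922.
Darcy flux q = K · i = 22.90 × 0.001922 = 0.04402 m/day.
Seepage velocity v = q / n_e = 0.04402 / 0.05 = 0.8803 m/day.

0.880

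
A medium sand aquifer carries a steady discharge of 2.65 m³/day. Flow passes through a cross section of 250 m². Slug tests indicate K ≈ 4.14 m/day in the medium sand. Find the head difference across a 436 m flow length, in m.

1.12

From Q = K·A·i, i = Q / (K·A) = 2.65 / (4.140 × 250.0) = 0.002560.
Head loss Δh = i · L = 0.002560 × 436 = 1.116 m.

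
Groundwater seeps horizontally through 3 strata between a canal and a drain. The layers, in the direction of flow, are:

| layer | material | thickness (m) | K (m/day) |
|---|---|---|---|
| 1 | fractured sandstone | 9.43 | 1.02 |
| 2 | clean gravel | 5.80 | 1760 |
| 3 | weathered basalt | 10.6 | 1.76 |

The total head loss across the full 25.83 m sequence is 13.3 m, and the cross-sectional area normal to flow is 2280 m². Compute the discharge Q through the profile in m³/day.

1990

Flow is perpendicular to layering, so the layers act in series and the equivalent K is the thickness-weighted harmonic mean.
Total thickness L = 9.43 + 5.80 + 10.6 = 25.83 m.
Σ(b_i/K_i) = 9.43/1.02 + 5.80/1760 + 10.6/1.76 = 15.27 d.
K_eq = L / Σ(b_i/K_i) = 25.83 / 15.27 = 1.691 m/day.
Q = K_eq · A · (Δh/L) = 1.691 × 2280 × (13.3/25.83) = 1986 m³/day.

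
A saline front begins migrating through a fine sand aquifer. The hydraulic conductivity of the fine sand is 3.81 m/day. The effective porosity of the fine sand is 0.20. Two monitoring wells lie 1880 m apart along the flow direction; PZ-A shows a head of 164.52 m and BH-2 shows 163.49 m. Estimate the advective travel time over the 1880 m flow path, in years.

Hydraulic gradient i = (164.52 − 163.49) / 1880 = 1.03 / 1880 = 0.0005479.
Darcy flux q = K · i = 3.810 × 0.0005479 = 0.002087 m/day.
Seepage velocity v = q / n_e = 0.002087 / 0.20 = 0.01044 m/day.
Travel time t = L / v = 1880 / 0.01044 = 1.801e+05 days = 493.2 years.

493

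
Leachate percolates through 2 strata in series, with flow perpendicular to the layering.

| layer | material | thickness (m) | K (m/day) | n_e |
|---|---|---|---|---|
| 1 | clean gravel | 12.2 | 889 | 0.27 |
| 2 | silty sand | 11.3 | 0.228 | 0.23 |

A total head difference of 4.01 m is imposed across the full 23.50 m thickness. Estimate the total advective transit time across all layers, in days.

With flow normal to the layers, continuity requires the same specific discharge q through every layer.
Σ(b_i/K_i) = 12.2/889 + 11.3/0.228 = 49.58 d.
q = Δh / Σ(b_i/K_i) = 4.01 / 49.58 = 0.08089 m/day.
In each layer the seepage velocity is v_i = q/n_i, so the layer transit time is t_i = b_i·n_i / q:
  layer 1 (clean gravel): t_1 = 12.2 × 0.27 / 0.08089 = 40.72 d
  layer 2 (silty sand): t_2 = 11.3 × 0.23 / 0.08089 = 32.13 d
Total t = Σ t_i = 72.85 days.

72.9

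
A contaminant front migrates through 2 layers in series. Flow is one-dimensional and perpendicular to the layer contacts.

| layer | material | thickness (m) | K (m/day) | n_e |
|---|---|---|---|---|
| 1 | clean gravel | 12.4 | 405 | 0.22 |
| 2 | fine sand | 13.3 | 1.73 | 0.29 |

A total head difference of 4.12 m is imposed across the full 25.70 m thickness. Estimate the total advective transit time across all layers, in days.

12.3

With flow normal to the layers, continuity requires the same specific discharge q through every layer.
Σ(b_i/K_i) = 12.4/405 + 13.3/1.73 = 7.718 d.
q = Δh / Σ(b_i/K_i) = 4.12 / 7.718 = 0.5338 m/day.
In each layer the seepage velocity is v_i = q/n_i, so the layer transit time is t_i = b_i·n_i / q:
  layer 1 (clean gravel): t_1 = 12.4 × 0.22 / 0.5338 = 5.111 d
  layer 2 (fine sand): t_2 = 13.3 × 0.29 / 0.5338 = 7.226 d
Total t = Σ t_i = 12.34 days.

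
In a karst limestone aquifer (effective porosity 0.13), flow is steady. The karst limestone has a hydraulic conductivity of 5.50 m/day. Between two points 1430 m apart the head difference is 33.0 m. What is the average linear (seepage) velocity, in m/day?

Hydraulic gradient i = Δh / L = 33.0 / 1430 = 0.02308.
Darcy flux q = K · i = 5.500 × 0.02308 = 0.1269 m/day.
Seepage velocity v = q / n_e = 0.1269 / 0.13 = 0.9763 m/day.

0.976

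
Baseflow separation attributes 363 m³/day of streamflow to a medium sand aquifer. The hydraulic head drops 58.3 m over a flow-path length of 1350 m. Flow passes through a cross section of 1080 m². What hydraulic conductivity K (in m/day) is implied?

7.78

Hydraulic gradient i = Δh / L = 58.3 / 1350 = 0.04319.
From Q = K·A·i, K = Q / (A·i) = 363 / (1080 × 0.04319) = 7.783 m/day.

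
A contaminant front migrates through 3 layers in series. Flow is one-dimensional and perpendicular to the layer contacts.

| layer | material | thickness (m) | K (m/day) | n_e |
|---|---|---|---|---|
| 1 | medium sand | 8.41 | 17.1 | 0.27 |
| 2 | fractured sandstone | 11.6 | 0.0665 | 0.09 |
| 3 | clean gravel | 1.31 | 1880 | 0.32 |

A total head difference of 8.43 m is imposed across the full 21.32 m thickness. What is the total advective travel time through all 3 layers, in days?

77.5

With flow normal to the layers, continuity requires the same specific discharge q through every layer.
Σ(b_i/K_i) = 8.41/17.1 + 11.6/0.0665 + 1.31/1880 = 174.9 d.
q = Δh / Σ(b_i/K_i) = 8.43 / 174.9 = 0.04819 m/day.
In each layer the seepage velocity is v_i = q/n_i, so the layer transit time is t_i = b_i·n_i / q:
  layer 1 (medium sand): t_1 = 8.41 × 0.27 / 0.04819 = 47.12 d
  layer 2 (fractured sandstone): t_2 = 11.6 × 0.09 / 0.04819 = 21.66 d
  layer 3 (clean gravel): t_3 = 1.31 × 0.32 / 0.04819 = 8.699 d
Total t = Σ t_i = 77.48 days.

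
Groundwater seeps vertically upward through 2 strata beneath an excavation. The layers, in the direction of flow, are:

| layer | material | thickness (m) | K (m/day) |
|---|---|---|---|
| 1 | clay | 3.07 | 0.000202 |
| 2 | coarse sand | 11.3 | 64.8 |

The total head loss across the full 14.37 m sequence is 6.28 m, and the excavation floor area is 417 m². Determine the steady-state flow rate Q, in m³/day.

0.172

Flow is perpendicular to layering, so the layers act in series and the equivalent K is the thickness-weighted harmonic mean.
Total thickness L = 3.07 + 11.3 = 14.37 m.
Σ(b_i/K_i) = 3.07/0.000202 + 11.3/64.8 = 15198 d.
K_eq = L / Σ(b_i/K_i) = 14.37 / 15198 = 0.0009455 m/day.
Q = K_eq · A · (Δh/L) = 0.0009455 × 417 × (6.28/14.37) = 0.1723 m³/day.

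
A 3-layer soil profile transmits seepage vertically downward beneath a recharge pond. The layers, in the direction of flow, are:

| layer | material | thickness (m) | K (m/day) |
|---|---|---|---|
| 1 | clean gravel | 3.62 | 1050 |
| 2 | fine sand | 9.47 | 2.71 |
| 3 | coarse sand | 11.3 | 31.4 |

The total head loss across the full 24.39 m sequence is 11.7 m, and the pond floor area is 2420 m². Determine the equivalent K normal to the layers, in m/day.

6.32

Flow is perpendicular to layering, so the layers act in series and the equivalent K is the thickness-weighted harmonic mean.
Total thickness L = 3.62 + 9.47 + 11.3 = 24.39 m.
Σ(b_i/K_i) = 3.62/1050 + 9.47/2.71 + 11.3/31.4 = 3.858 d.
K_eq = L / Σ(b_i/K_i) = 24.39 / 3.858 = 6.322 m/day.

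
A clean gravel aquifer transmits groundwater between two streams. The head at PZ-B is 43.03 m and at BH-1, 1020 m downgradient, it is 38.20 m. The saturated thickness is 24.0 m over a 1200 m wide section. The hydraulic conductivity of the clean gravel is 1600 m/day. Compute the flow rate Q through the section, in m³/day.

Cross-sectional area A = 1200 × 24.0 = 28800 m².
Hydraulic gradient i = (43.03 − 38.20) / 1020 = 4.83 / 1020 = 0.004735.
Darcy's law: Q = K · A · i = 1600 × 28800 × 0.004735 = 2.182e+05 m³/day.

218000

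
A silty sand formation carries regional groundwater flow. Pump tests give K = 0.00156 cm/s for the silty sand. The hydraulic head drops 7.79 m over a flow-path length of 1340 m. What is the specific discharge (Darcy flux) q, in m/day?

Convert K: 0.00156 cm/s × 864 = 1.348 m/day.
Hydraulic gradient i = Δh / L = 7.79 / 1340 = 0.005813.
Specific discharge q = K · i = 1.348 × 0.005813 = 0.007836 m/day.

0.00784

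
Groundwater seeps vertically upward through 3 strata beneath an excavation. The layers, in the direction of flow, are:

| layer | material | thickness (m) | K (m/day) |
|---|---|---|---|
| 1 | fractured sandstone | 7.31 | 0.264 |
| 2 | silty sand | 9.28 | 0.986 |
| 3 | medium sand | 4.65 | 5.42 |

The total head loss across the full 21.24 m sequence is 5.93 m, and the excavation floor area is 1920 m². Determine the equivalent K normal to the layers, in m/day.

Flow is perpendicular to layering, so the layers act in series and the equivalent K is the thickness-weighted harmonic mean.
Total thickness L = 7.31 + 9.28 + 4.65 = 21.24 m.
Σ(b_i/K_i) = 7.31/0.264 + 9.28/0.986 + 4.65/5.42 = 37.96 d.
K_eq = L / Σ(b_i/K_i) = 21.24 / 37.96 = 0.5595 m/day.

0.560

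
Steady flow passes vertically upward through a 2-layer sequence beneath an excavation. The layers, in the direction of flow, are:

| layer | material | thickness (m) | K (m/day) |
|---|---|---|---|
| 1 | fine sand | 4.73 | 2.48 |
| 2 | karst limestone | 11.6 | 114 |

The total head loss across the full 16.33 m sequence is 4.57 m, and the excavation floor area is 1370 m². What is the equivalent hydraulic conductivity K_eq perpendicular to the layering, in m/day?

Flow is perpendicular to layering, so the layers act in series and the equivalent K is the thickness-weighted harmonic mean.
Total thickness L = 4.73 + 11.6 = 16.33 m.
Σ(b_i/K_i) = 4.73/2.48 + 11.6/114 = 2.009 d.
K_eq = L / Σ(b_i/K_i) = 16.33 / 2.009 = 8.128 m/day.

8.13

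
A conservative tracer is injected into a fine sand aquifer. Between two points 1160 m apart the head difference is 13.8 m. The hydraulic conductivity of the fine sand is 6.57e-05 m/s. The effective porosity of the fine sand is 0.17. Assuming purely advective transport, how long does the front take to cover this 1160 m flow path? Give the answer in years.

7.99

Convert K: 6.57e-05 m/s × 86400 = 5.676 m/day.
Hydraulic gradient i = Δh / L = 13.8 / 1160 = 0.01190.
Darcy flux q = K · i = 5.676 × 0.01190 = 0.06753 m/day.
Seepage velocity v = q / n_e = 0.06753 / 0.17 = 0.3972 m/day.
Travel time t = L / v = 1160 / 0.3972 = 2920 days = 7.995 years.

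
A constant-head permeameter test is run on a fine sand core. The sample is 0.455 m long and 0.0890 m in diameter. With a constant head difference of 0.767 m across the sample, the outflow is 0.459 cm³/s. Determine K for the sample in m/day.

3.78

Cross-sectional area A = π·(d/2)² = π × (0.0890/2)² = 0.006221 m².
Convert discharge: 0.459 cm³/s = 4.590e-07 m³/s.
Darcy's law rearranged: K = Q·L / (A·Δh) = 4.590e-07 × 0.455 / (0.006221 × 0.767) = 4.377e-05 m/s = 3.782 m/day.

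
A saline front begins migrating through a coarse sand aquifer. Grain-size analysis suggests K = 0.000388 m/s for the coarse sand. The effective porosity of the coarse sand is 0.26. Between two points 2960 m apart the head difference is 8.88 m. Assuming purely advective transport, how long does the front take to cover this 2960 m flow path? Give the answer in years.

21.0

Convert K: 0.000388 m/s × 86400 = 33.52 m/day.
Hydraulic gradient i = Δh / L = 8.88 / 2960 = 0.003000.
Darcy flux q = K · i = 33.52 × 0.003000 = 0.1006 m/day.
Seepage velocity v = q / n_e = 0.1006 / 0.26 = 0.3868 m/day.
Travel time t = L / v = 2960 / 0.3868 = 7652 days = 20.95 years.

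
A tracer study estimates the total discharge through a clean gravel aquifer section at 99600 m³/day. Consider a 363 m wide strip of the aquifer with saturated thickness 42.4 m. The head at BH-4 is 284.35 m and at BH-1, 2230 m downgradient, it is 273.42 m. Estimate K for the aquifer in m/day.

1320

Cross-sectional area A = 363 × 42.4 = 15391 m².
Hydraulic gradient i = (284.35 − 273.42) / 2230 = 10.93 / 2230 = 0.004901.
From Q = K·A·i, K = Q / (A·i) = 99600 / (15391 × 0.004901) = 1320 m/day.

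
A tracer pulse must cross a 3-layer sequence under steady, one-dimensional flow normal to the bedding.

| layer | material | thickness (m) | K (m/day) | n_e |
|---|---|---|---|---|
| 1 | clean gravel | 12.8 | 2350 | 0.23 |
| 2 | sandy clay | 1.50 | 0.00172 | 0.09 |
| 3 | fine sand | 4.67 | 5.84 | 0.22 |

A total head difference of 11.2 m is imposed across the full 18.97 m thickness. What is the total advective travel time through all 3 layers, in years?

With flow normal to the layers, continuity requires the same specific discharge q through every layer.
Σ(b_i/K_i) = 12.8/2350 + 1.50/0.00172 + 4.67/5.84 = 872.9 d.
q = Δh / Σ(b_i/K_i) = 11.2 / 872.9 = 0.01283 m/day.
In each layer the seepage velocity is v_i = q/n_i, so the layer transit time is t_i = b_i·n_i / q:
  layer 1 (clean gravel): t_1 = 12.8 × 0.23 / 0.01283 = 229.4 d
  layer 2 (sandy clay): t_2 = 1.50 × 0.09 / 0.01283 = 10.52 d
  layer 3 (fine sand): t_3 = 4.67 × 0.22 / 0.01283 = 80.07 d
Total t = Σ t_i = 320.0 days = 0.8762 years.

0.876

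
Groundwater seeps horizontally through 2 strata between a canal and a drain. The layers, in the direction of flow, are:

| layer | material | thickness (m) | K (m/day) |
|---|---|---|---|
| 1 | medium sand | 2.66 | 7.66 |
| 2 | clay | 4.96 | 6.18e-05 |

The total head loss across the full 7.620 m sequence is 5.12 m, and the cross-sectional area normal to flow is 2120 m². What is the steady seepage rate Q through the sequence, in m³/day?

Flow is perpendicular to layering, so the layers act in series and the equivalent K is the thickness-weighted harmonic mean.
Total thickness L = 2.66 + 4.96 = 7.620 m.
Σ(b_i/K_i) = 2.66/7.66 + 4.96/6.18e-05 = 80259 d.
K_eq = L / Σ(b_i/K_i) = 7.620 / 80259 = 9.494e-05 m/day.
Q = K_eq · A · (Δh/L) = 9.494e-05 × 2120 × (5.12/7.620) = 0.1352 m³/day.

0.135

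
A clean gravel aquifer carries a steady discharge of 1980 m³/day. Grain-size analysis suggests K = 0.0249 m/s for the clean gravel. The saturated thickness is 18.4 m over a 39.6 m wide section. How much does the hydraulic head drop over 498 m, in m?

Convert K: 0.0249 m/s × 86400 = 2151 m/day.
Cross-sectional area A = 39.6 × 18.4 = 728.6 m².
From Q = K·A·i, i = Q / (K·A) = 1980 / (2151 × 728.6) = 0.001263.
Head loss Δh = i · L = 0.001263 × 498 = 0.6290 m.

0.629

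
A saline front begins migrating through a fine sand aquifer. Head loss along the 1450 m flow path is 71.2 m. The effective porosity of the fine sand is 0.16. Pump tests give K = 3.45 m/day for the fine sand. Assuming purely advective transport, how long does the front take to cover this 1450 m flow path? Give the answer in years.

Hydraulic gradient i = Δh / L = 71.2 / 1450 = 0.04910.
Darcy flux q = K · i = 3.450 × 0.04910 = 0.1694 m/day.
Seepage velocity v = q / n_e = 0.1694 / 0.16 = 1.059 m/day.
Travel time t = L / v = 1450 / 1.059 = 1369 days = 3.749 years.

3.75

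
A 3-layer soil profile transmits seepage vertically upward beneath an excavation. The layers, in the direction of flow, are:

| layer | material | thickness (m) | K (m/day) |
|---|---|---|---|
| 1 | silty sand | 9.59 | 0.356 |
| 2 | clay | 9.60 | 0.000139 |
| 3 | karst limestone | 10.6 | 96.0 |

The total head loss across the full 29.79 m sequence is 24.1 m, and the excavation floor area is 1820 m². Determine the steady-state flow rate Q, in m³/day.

0.635

Flow is perpendicular to layering, so the layers act in series and the equivalent K is the thickness-weighted harmonic mean.
Total thickness L = 9.59 + 9.60 + 10.6 = 29.79 m.
Σ(b_i/K_i) = 9.59/0.356 + 9.60/0.000139 + 10.6/96.0 = 69092 d.
K_eq = L / Σ(b_i/K_i) = 29.79 / 69092 = 0.0004312 m/day.
Q = K_eq · A · (Δh/L) = 0.0004312 × 1820 × (24.1/29.79) = 0.6348 m³/day.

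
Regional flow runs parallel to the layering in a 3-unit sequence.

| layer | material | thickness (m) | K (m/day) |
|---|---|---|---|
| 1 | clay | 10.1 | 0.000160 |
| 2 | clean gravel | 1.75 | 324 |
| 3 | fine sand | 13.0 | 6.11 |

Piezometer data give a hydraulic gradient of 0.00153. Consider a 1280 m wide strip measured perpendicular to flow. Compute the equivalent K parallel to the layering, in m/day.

26.0

Flow is parallel to layering, so each bed carries its own Darcy discharge and the transmissivities add.
Σ(K_i·b_i) = 0.000160×10.1 + 324×1.75 + 6.11×13.0 = 646.4 m²/day.
Total thickness b = 24.85 m, so K_eq = Σ(K_i·b_i)/b = 26.01 m/day.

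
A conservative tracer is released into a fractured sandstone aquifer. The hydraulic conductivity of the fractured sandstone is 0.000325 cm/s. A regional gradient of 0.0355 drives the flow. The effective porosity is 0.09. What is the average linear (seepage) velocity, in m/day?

0.111

Convert K: 0.000325 cm/s × 864 = 0.2808 m/day.
Hydraulic gradient i = 0.0355.
Darcy flux q = K · i = 0.2808 × 0.03550 = 0.009968 m/day.
Seepage velocity v = q / n_e = 0.009968 / 0.09 = 0.1108 m/day.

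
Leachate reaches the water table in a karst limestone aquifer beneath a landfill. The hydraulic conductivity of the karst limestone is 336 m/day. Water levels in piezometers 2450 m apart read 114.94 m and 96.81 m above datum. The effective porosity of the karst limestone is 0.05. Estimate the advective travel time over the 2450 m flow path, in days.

49.3

Hydraulic gradient i = (114.94 − 96.81) / 2450 = 18.13 / 2450 = 0.007400.
Darcy flux q = K · i = 336.0 × 0.007400 = 2.486 m/day.
Seepage velocity v = q / n_e = 2.486 / 0.05 = 49.73 m/day.
Travel time t = L / v = 2450 / 49.73 = 49.27 days.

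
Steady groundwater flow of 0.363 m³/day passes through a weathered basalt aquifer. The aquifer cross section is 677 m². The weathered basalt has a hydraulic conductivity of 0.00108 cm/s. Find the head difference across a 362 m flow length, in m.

0.208

Convert K: 0.00108 cm/s × 864 = 0.9331 m/day.
From Q = K·A·i, i = Q / (K·A) = 0.363 / (0.9331 × 677.0) = 0.0005746.
Head loss Δh = i · L = 0.0005746 × 362 = 0.2080 m.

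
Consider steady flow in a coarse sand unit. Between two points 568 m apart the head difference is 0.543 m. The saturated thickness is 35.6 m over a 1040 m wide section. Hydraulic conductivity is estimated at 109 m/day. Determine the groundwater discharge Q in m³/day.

Cross-sectional area A = 1040 × 35.6 = 37024 m².
Hydraulic gradient i = Δh / L = 0.543 / 568 = 0.0009560.
Darcy's law: Q = K · A · i = 109.0 × 37024 × 0.0009560 = 3858 m³/day.

3860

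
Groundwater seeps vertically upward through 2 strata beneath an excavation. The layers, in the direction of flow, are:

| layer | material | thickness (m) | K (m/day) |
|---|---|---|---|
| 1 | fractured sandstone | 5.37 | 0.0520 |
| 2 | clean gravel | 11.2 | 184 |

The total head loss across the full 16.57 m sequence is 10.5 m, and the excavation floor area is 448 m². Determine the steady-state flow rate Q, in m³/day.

Flow is perpendicular to layering, so the layers act in series and the equivalent K is the thickness-weighted harmonic mean.
Total thickness L = 5.37 + 11.2 = 16.57 m.
Σ(b_i/K_i) = 5.37/0.0520 + 11.2/184 = 103.3 d.
K_eq = L / Σ(b_i/K_i) = 16.57 / 103.3 = 0.1604 m/day.
Q = K_eq · A · (Δh/L) = 0.1604 × 448 × (10.5/16.57) = 45.52 m³/day.

45.5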